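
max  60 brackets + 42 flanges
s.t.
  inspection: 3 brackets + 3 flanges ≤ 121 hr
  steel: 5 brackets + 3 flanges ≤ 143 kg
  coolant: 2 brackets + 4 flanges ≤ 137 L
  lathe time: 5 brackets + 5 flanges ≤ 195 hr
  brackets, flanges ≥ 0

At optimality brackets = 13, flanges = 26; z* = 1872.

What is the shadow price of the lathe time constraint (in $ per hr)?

Binding: steel and lathe time. Non-binding: inspection (4 unused), coolant (7 unused).
Slack constraints have shadow price 0 (complementary slackness).
Dual feasibility on the basic columns requires 5·y_steel + 5·y_lathe time = 60, 3·y_steel + 5·y_lathe time = 42.
This yields shadow prices y_steel = 9, y_lathe time = 3.
Shadow price of lathe time = 3.

3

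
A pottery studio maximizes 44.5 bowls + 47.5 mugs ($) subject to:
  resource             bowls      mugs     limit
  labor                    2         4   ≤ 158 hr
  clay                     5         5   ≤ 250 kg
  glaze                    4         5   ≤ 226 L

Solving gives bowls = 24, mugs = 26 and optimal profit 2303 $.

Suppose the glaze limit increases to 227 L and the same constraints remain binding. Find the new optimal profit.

Check each constraint at x*: labor 152/158 (slack 6); clay 250/250 (tight); glaze 226/226 (tight).
By complementary slackness, y = 0 for the non-binding constraint.
From A_Bᵀ y = c: 5·y_clay + 4·y_glaze = 44.5; 5·y_clay + 5·y_glaze = 47.5.
Solving: y_clay = 6.5, y_glaze = 3.
Δz = y_glaze·Δb = 3 × (1) = 3, so new z* = 2303 + 3 = 2306.

2306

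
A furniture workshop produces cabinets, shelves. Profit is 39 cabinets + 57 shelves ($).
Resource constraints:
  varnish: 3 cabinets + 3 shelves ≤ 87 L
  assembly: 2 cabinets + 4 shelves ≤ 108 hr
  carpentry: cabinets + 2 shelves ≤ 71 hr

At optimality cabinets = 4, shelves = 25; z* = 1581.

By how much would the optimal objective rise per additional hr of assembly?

Check each constraint at x*: varnish 87/87 (tight); assembly 108/108 (tight); carpentry 54/71 (slack 17).
Slack constraints have shadow price 0 (complementary slackness).
The binding rows give the dual system: 3·y_varnish + 2·y_assembly = 39 and 3·y_varnish + 4·y_assembly = 57.
Solving: y_varnish = 7, y_assembly = 9.
Shadow price of assembly = 9.

9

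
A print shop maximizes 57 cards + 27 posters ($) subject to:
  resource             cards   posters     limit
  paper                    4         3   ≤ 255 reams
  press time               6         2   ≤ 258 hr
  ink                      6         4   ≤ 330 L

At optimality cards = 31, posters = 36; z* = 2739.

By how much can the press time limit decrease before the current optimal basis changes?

93

Binding constraints: press time, ink. The basis is B = [[6,2],[6,4]] with det 12.
Per unit decrease in press time, x* moves by d = (-0.3333, 0.5).
The basis stays optimal until cards reaches 0; allowable decrease = 93 hr.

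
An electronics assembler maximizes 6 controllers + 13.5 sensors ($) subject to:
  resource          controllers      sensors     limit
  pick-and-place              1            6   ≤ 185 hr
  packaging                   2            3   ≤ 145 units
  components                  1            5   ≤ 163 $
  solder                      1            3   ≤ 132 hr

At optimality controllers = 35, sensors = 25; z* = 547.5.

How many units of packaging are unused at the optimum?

0

packaging used = 2·35 + 3·25 = 145; slack = 145 − 145 = 0.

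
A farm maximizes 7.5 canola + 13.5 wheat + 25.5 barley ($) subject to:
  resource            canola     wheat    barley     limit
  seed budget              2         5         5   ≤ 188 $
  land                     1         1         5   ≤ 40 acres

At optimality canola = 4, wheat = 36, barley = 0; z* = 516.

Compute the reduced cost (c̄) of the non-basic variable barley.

-2

Both seed budget and land are binding at x*.
The binding rows give the dual system: 2·y_seed budget + 1·y_land = 7.5 and 5·y_seed budget + 1·y_land = 13.5.
→ y_seed budget = 2 and y_land = 3.5.
Reduced cost of barley: c₃ − yᵀa₃ = 25.5 − (2·5 + 3.5·5) = 25.5 − 27.5 = -2.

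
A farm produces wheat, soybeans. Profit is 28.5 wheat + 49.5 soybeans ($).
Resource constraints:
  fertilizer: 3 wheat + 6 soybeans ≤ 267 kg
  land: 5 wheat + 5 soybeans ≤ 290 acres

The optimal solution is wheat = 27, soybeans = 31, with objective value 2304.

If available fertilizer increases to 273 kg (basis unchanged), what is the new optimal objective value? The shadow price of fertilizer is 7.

Δb = 6, so new z* = 2304 + (7)·(6) = 2304 + 42 = 2346.

2346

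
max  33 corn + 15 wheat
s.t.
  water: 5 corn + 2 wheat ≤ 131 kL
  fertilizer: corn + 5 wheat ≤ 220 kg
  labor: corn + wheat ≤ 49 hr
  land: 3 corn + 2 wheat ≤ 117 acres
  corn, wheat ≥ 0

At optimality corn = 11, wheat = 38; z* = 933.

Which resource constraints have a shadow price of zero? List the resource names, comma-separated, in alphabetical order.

fertilizer, land

water: 131/131 (binding)
fertilizer: 201/220 (slack 19)
labor: 49/49 (binding)
land: 109/117 (slack 8)
By complementary slackness, a constraint with positive slack has shadow price 0 → fertilizer, land.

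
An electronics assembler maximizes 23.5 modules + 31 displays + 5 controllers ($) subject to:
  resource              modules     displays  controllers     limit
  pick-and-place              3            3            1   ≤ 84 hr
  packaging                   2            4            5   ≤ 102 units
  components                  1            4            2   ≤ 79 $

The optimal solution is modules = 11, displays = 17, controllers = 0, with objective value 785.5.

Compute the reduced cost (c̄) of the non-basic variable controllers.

-7

At the optimum: pick-and-place uses 84 of 84 (binding); packaging uses 90 of 102 (slack = 12); components uses 79 of 79 (binding).
By complementary slackness, y = 0 for the non-binding constraint.
The binding rows give the dual system: 3·y_pick-and-place + 1·y_components = 23.5 and 3·y_pick-and-place + 4·y_components = 31.
Solving: y_pick-and-place = 7, y_components = 2.5.
Reduced cost of controllers: c₃ − yᵀa₃ = 5 − (7·1 + 2.5·2) = 5 − 12 = -7.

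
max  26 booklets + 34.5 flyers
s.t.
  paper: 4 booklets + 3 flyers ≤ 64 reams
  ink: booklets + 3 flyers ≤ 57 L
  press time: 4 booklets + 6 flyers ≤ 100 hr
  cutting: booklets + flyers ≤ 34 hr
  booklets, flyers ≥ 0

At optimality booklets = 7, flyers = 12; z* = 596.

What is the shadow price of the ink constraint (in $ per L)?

0

At the optimum: paper uses 64 of 64 (binding); ink uses 43 of 57 (slack = 14); press time uses 100 of 100 (binding); cutting uses 19 of 34 (slack = 15).
Slack constraints have shadow price 0 (complementary slackness).
The binding rows give the dual system: 4·y_paper + 4·y_press time = 26 and 3·y_paper + 6·y_press time = 34.5.
Solving: y_paper = 1.5, y_press time = 5.
Shadow price of ink = 0.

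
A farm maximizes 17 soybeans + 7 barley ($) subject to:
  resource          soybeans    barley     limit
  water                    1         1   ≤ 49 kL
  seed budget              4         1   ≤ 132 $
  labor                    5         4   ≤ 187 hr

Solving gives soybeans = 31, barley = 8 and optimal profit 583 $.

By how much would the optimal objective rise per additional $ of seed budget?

3

At the optimum: water uses 39 of 49 (slack = 10); seed budget uses 132 of 132 (binding); labor uses 187 of 187 (binding).
Since water is not tight, its dual is 0.
From A_Bᵀ y = c: 4·y_seed budget + 5·y_labor = 17; 1·y_seed budget + 4·y_labor = 7.
This yields shadow prices y_seed budget = 3, y_labor = 1.
Shadow price of seed budget = 3.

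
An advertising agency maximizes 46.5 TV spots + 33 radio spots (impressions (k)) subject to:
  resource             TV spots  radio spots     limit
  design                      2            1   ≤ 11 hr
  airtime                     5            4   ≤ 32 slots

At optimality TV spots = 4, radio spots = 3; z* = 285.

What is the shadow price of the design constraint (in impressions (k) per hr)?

7

At the optimum: design uses 11 of 11 (binding); airtime uses 32 of 32 (binding).
The binding rows give the dual system: 2·y_design + 5·y_airtime = 46.5 and 1·y_design + 4·y_airtime = 33.
Solving: y_design = 7, y_airtime = 6.5.
Shadow price of design = 7.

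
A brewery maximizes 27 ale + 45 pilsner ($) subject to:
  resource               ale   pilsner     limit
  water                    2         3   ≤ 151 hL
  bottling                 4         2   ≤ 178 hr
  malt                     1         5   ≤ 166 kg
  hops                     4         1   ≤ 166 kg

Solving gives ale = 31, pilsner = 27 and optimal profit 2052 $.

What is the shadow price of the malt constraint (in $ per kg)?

7

Check each constraint at x*: water 143/151 (slack 8); bottling 178/178 (tight); malt 166/166 (tight); hops 151/166 (slack 15).
Since water, hops are not tight, their duals are 0.
From A_Bᵀ y = c: 4·y_bottling + 1·y_malt = 27; 2·y_bottling + 5·y_malt = 45.
→ y_bottling = 5 and y_malt = 7.
Shadow price of malt = 7.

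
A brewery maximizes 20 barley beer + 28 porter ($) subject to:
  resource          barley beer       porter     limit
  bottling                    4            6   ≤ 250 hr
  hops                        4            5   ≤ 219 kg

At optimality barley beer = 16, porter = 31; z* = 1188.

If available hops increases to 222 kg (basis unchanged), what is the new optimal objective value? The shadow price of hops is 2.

Δb = 3, so new z* = 1188 + (2)·(3) = 1188 + 6 = 1194.

1194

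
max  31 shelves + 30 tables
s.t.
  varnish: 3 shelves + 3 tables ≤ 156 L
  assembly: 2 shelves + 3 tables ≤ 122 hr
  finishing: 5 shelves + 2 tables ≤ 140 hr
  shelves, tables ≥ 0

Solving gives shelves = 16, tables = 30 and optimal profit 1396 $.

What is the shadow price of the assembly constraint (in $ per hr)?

8

At the optimum: varnish uses 138 of 156 (slack = 18); assembly uses 122 of 122 (binding); finishing uses 140 of 140 (binding).
Slack constraints have shadow price 0 (complementary slackness).
The binding rows give the dual system: 2·y_assembly + 5·y_finishing = 31 and 3·y_assembly + 2·y_finishing = 30.
Solving: y_assembly = 8, y_finishing = 3.
Shadow price of assembly = 8.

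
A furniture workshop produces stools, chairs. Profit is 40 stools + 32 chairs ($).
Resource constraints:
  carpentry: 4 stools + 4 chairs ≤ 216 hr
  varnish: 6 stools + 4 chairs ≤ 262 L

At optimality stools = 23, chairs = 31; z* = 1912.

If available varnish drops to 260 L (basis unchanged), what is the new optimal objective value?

Check each constraint at x*: carpentry 216/216 (tight); varnish 262/262 (tight).
The binding rows give the dual system: 4·y_carpentry + 6·y_varnish = 40 and 4·y_carpentry + 4·y_varnish = 32.
This yields shadow prices y_carpentry = 4, y_varnish = 4.
Δz = y_varnish·Δb = 4 × (-2) = -8, so new z* = 1912 − 8 = 1904.

1904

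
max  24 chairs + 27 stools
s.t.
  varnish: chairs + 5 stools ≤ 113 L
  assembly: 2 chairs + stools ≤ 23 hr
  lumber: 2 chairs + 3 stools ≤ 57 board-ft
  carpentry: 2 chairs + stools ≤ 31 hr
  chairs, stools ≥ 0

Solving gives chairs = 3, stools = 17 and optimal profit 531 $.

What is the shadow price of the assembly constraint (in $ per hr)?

At the optimum: varnish uses 88 of 113 (slack = 25); assembly uses 23 of 23 (binding); lumber uses 57 of 57 (binding); carpentry uses 23 of 31 (slack = 8).
By complementary slackness, y = 0 for the non-binding constraints.
Dual feasibility on the basic columns requires 2·y_assembly + 2·y_lumber = 24, 1·y_assembly + 3·y_lumber = 27.
→ y_assembly = 4.5 and y_lumber = 7.5.
Shadow price of assembly = 4.5.

4.5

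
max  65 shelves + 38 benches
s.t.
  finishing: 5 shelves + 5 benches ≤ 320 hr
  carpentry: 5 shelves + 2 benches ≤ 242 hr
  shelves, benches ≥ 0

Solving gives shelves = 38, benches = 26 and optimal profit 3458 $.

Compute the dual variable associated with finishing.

At the optimum: finishing uses 320 of 320 (binding); carpentry uses 242 of 242 (binding).
The binding rows give the dual system: 5·y_finishing + 5·y_carpentry = 65 and 5·y_finishing + 2·y_carpentry = 38.
→ y_finishing = 4 and y_carpentry = 9.
Shadow price of finishing = 4.

4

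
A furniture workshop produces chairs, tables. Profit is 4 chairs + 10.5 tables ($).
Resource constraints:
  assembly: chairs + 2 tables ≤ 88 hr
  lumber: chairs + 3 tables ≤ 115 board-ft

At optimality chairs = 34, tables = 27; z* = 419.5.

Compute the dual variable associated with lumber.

2.5

At the optimum: assembly uses 88 of 88 (binding); lumber uses 115 of 115 (binding).
From A_Bᵀ y = c: 1·y_assembly + 1·y_lumber = 4; 2·y_assembly + 3·y_lumber = 10.5.
→ y_assembly = 1.5 and y_lumber = 2.5.
Shadow price of lumber = 2.5.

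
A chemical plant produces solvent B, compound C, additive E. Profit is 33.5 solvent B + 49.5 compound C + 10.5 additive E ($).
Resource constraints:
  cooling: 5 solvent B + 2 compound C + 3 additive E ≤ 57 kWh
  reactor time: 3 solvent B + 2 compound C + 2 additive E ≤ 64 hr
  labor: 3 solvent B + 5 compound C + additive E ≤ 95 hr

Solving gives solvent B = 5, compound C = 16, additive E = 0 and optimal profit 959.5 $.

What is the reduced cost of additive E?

Binding: cooling and labor. Non-binding: reactor time (17 unused).
Slack constraints have shadow price 0 (complementary slackness).
From A_Bᵀ y = c: 5·y_cooling + 3·y_labor = 33.5; 2·y_cooling + 5·y_labor = 49.5.
Solving: y_cooling = 1, y_labor = 9.5.
Reduced cost of additive E: c₃ − yᵀa₃ = 10.5 − (1·3 + 9.5·1) = 10.5 − 12.5 = -2.

-2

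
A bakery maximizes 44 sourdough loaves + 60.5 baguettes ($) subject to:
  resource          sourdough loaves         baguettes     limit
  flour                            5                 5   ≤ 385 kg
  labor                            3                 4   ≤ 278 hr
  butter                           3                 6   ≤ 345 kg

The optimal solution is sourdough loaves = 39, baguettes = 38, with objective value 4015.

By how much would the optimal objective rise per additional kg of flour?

5.5

Binding: flour and butter. Non-binding: labor (9 unused).
By complementary slackness, y = 0 for the non-binding constraint.
Dual feasibility on the basic columns requires 5·y_flour + 3·y_butter = 44, 5·y_flour + 6·y_butter = 60.5.
This yields shadow prices y_flour = 5.5, y_butter = 5.5.
Shadow price of flour = 5.5.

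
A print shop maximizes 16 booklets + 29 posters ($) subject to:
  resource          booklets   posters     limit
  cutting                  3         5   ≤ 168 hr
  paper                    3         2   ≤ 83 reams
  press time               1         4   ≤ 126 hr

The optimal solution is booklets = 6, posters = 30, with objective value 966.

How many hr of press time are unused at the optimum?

press time used = 1·6 + 4·30 = 126; slack = 126 − 126 = 0.

0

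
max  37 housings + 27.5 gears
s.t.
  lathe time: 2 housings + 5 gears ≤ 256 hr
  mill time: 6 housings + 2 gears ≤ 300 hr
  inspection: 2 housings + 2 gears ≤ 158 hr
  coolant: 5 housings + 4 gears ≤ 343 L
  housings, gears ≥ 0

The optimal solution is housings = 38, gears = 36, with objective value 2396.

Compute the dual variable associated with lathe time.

3.5

Check each constraint at x*: lathe time 256/256 (tight); mill time 300/300 (tight); inspection 148/158 (slack 10); coolant 334/343 (slack 9).
Slack constraints have shadow price 0 (complementary slackness).
From A_Bᵀ y = c: 2·y_lathe time + 6·y_mill time = 37; 5·y_lathe time + 2·y_mill time = 27.5.
→ y_lathe time = 3.5 and y_mill time = 5.
Shadow price of lathe time = 3.5.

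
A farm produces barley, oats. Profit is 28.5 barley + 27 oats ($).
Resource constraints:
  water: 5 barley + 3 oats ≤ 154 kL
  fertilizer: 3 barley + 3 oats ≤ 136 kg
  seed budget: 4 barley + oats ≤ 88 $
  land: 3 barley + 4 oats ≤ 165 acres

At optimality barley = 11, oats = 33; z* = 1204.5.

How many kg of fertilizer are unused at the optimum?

4

fertilizer used = 3·11 + 3·33 = 132; slack = 136 − 132 = 4.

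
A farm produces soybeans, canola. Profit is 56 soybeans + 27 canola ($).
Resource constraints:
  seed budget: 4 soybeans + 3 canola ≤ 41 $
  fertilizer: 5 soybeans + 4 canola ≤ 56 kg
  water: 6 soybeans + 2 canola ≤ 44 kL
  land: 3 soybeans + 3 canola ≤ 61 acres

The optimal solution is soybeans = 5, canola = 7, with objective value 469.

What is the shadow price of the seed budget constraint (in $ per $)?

Binding: seed budget and water. Non-binding: fertilizer (3 unused), land (25 unused).
Slack constraints have shadow price 0 (complementary slackness).
The binding rows give the dual system: 4·y_seed budget + 6·y_water = 56 and 3·y_seed budget + 2·y_water = 27.
→ y_seed budget = 5 and y_water = 6.
Shadow price of seed budget = 5.

5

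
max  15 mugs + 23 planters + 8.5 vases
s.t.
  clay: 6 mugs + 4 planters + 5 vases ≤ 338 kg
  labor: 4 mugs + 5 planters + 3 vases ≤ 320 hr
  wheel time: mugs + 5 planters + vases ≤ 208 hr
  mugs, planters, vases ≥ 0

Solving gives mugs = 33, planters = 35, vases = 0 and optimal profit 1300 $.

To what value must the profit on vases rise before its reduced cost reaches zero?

At the optimum: clay uses 338 of 338 (binding); labor uses 307 of 320 (slack = 13); wheel time uses 208 of 208 (binding).
Since labor is not tight, its dual is 0.
Dual feasibility on the basic columns requires 6·y_clay + 1·y_wheel time = 15, 4·y_clay + 5·y_wheel time = 23.
Solving: y_clay = 2, y_wheel time = 3.
vases enters the basis when its profit ≥ yᵀa₃ = 2·5 + 3·1 = 13.

13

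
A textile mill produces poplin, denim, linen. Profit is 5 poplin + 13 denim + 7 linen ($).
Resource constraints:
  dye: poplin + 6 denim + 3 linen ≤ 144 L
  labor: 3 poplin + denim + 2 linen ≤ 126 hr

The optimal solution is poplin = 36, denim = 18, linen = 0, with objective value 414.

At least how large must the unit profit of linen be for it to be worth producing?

At the optimum: dye uses 144 of 144 (binding); labor uses 126 of 126 (binding).
From A_Bᵀ y = c: 1·y_dye + 3·y_labor = 5; 6·y_dye + 1·y_labor = 13.
→ y_dye = 2 and y_labor = 1.
linen enters the basis when its profit ≥ yᵀa₃ = 2·3 + 1·2 = 8.

8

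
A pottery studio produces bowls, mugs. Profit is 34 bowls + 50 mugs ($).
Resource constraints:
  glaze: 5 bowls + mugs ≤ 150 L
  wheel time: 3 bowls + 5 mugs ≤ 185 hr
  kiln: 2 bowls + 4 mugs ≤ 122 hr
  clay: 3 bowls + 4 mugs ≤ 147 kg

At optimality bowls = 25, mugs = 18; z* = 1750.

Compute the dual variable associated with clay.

9

Binding: kiln and clay. Non-binding: glaze (7 unused), wheel time (20 unused).
By complementary slackness, y = 0 for the non-binding constraints.
The binding rows give the dual system: 2·y_kiln + 3·y_clay = 34 and 4·y_kiln + 4·y_clay = 50.
Solving: y_kiln = 3.5, y_clay = 9.
Shadow price of clay = 9.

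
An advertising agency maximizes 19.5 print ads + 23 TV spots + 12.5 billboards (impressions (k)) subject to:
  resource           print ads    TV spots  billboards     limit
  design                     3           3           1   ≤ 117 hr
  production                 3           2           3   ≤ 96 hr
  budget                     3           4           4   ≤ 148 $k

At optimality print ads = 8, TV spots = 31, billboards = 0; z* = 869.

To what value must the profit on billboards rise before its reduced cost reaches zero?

17

Binding: design and budget. Non-binding: production (10 unused).
Slack constraints have shadow price 0 (complementary slackness).
The binding rows give the dual system: 3·y_design + 3·y_budget = 19.5 and 3·y_design + 4·y_budget = 23.
This yields shadow prices y_design = 3, y_budget = 3.5.
billboards enters the basis when its profit ≥ yᵀa₃ = 3·1 + 3.5·4 = 17.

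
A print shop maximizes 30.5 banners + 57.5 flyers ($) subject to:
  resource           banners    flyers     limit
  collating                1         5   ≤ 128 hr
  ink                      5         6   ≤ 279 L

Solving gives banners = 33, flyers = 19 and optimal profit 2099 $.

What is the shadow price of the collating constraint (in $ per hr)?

At the optimum: collating uses 128 of 128 (binding); ink uses 279 of 279 (binding).
From A_Bᵀ y = c: 1·y_collating + 5·y_ink = 30.5; 5·y_collating + 6·y_ink = 57.5.
This yields shadow prices y_collating = 5.5, y_ink = 5.
Shadow price of collating = 5.5.

5.5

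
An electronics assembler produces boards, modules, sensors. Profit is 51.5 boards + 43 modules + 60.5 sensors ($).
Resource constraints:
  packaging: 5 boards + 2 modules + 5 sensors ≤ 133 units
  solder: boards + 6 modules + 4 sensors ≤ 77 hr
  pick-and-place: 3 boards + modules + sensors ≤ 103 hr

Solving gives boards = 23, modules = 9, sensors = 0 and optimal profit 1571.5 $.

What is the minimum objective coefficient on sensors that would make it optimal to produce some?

Check each constraint at x*: packaging 133/133 (tight); solder 77/77 (tight); pick-and-place 78/103 (slack 25).
By complementary slackness, y = 0 for the non-binding constraint.
Dual feasibility on the basic columns requires 5·y_packaging + 1·y_solder = 51.5, 2·y_packaging + 6·y_solder = 43.
→ y_packaging = 9.5 and y_solder = 4.
sensors enters the basis when its profit ≥ yᵀa₃ = 9.5·5 + 4·4 = 63.5.

63.5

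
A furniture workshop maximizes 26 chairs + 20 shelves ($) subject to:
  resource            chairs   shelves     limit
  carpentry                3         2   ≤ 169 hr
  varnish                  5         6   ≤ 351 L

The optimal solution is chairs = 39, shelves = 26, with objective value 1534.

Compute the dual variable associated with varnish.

1

Both carpentry and varnish are binding at x*.
From A_Bᵀ y = c: 3·y_carpentry + 5·y_varnish = 26; 2·y_carpentry + 6·y_varnish = 20.
→ y_carpentry = 7 and y_varnish = 1.
Shadow price of varnish = 1.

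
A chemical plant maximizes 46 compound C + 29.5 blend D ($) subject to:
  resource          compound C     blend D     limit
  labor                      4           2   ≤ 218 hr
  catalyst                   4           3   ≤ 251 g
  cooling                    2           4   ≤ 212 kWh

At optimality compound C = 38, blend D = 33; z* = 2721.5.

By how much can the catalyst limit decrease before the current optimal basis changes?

Binding constraints: labor, catalyst. The basis is B = [[4,2],[4,3]] with det 4.
Per unit decrease in catalyst, x* moves by d = (0.5, -1).
The basis stays optimal until blend D reaches 0; allowable decrease = 33 g.

33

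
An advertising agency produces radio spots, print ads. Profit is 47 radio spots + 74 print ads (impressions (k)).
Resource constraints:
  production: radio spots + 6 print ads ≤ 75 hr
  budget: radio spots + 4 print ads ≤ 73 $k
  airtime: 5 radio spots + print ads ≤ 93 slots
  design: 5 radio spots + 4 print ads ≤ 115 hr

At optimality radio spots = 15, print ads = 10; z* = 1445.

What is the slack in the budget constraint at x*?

18

budget used = 1·15 + 4·10 = 55; slack = 73 − 55 = 18.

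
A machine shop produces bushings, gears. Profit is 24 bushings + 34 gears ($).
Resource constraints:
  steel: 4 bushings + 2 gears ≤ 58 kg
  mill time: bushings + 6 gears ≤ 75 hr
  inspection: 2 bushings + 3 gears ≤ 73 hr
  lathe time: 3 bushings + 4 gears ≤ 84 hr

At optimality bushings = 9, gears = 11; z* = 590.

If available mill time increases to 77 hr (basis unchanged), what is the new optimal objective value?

Binding: steel and mill time. Non-binding: inspection (22 unused), lathe time (13 unused).
Since inspection, lathe time are not tight, their duals are 0.
From A_Bᵀ y = c: 4·y_steel + 1·y_mill time = 24; 2·y_steel + 6·y_mill time = 34.
→ y_steel = 5 and y_mill time = 4.
Δz = y_mill time·Δb = 4 × (2) = 8, so new z* = 590 + 8 = 598.

598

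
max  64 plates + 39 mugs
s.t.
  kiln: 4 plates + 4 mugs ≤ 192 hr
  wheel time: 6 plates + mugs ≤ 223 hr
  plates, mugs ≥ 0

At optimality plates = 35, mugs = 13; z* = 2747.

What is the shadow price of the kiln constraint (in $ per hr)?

Both kiln and wheel time are binding at x*.
The binding rows give the dual system: 4·y_kiln + 6·y_wheel time = 64 and 4·y_kiln + 1·y_wheel time = 39.
→ y_kiln = 8.5 and y_wheel time = 5.
Shadow price of kiln = 8.5.

8.5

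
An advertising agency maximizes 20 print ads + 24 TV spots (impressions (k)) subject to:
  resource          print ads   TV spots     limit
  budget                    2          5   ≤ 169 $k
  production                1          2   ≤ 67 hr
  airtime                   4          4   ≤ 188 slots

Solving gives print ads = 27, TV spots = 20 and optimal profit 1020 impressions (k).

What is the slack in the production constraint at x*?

0

production used = 1·27 + 2·20 = 67; slack = 67 − 67 = 0.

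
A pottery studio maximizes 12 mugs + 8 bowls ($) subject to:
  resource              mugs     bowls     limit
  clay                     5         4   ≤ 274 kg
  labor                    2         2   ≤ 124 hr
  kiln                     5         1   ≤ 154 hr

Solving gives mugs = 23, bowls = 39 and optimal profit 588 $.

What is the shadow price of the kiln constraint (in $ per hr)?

1

Check each constraint at x*: clay 271/274 (slack 3); labor 124/124 (tight); kiln 154/154 (tight).
Slack constraints have shadow price 0 (complementary slackness).
The binding rows give the dual system: 2·y_labor + 5·y_kiln = 12 and 2·y_labor + 1·y_kiln = 8.
This yields shadow prices y_labor = 3.5, y_kiln = 1.
Shadow price of kiln = 1.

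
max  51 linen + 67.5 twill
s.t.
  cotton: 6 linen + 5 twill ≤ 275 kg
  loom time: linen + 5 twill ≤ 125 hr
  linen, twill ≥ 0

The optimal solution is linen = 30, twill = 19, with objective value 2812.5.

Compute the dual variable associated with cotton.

Check each constraint at x*: cotton 275/275 (tight); loom time 125/125 (tight).
The binding rows give the dual system: 6·y_cotton + 1·y_loom time = 51 and 5·y_cotton + 5·y_loom time = 67.5.
Solving: y_cotton = 7.5, y_loom time = 6.
Shadow price of cotton = 7.5.

7.5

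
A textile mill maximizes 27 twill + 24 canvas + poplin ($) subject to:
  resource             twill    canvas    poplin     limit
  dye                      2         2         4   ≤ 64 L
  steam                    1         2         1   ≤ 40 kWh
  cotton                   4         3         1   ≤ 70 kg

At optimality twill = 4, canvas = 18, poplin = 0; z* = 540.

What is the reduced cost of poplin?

-8

Check each constraint at x*: dye 44/64 (slack 20); steam 40/40 (tight); cotton 70/70 (tight).
Slack constraints have shadow price 0 (complementary slackness).
From A_Bᵀ y = c: 1·y_steam + 4·y_cotton = 27; 2·y_steam + 3·y_cotton = 24.
Solving: y_steam = 3, y_cotton = 6.
Reduced cost of poplin: c₃ − yᵀa₃ = 1 − (3·1 + 6·1) = 1 − 9 = -8.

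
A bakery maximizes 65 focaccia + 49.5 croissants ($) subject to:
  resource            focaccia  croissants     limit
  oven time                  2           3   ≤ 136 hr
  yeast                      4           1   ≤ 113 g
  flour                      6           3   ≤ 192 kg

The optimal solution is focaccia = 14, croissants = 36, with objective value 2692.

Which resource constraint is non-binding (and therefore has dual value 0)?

oven time: 136/136 (binding)
yeast: 92/113 (slack 21)
flour: 192/192 (binding)
By complementary slackness, a constraint with positive slack has shadow price 0 → yeast.

yeast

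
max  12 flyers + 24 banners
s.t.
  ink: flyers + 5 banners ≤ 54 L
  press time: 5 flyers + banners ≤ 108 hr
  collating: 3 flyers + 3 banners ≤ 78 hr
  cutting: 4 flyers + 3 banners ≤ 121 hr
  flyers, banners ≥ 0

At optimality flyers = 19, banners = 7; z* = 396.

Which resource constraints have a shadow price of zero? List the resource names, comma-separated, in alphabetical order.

cutting, press time

ink: 54/54 (binding)
press time: 102/108 (slack 6)
collating: 78/78 (binding)
cutting: 97/121 (slack 24)
By complementary slackness, a constraint with positive slack has shadow price 0 → cutting, press time.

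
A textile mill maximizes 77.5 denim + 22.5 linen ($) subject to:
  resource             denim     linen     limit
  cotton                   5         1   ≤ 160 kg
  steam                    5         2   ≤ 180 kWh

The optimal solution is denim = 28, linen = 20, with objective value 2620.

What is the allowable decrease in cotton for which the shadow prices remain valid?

70

Binding constraints: cotton, steam. The basis is B = [[5,1],[5,2]] with det 5.
Per unit decrease in cotton, x* moves by d = (-0.4, 1).
The basis stays optimal until denim reaches 0; allowable decrease = 70 kg.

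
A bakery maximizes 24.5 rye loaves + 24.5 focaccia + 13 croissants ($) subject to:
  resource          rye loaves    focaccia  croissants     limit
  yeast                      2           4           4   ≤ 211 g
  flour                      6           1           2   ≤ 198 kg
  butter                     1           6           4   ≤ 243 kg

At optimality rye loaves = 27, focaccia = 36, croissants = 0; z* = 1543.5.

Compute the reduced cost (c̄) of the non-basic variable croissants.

-8

At the optimum: yeast uses 198 of 211 (slack = 13); flour uses 198 of 198 (binding); butter uses 243 of 243 (binding).
By complementary slackness, y = 0 for the non-binding constraint.
The binding rows give the dual system: 6·y_flour + 1·y_butter = 24.5 and 1·y_flour + 6·y_butter = 24.5.
Solving: y_flour = 3.5, y_butter = 3.5.
Reduced cost of croissants: c₃ − yᵀa₃ = 13 − (3.5·2 + 3.5·4) = 13 − 21 = -8.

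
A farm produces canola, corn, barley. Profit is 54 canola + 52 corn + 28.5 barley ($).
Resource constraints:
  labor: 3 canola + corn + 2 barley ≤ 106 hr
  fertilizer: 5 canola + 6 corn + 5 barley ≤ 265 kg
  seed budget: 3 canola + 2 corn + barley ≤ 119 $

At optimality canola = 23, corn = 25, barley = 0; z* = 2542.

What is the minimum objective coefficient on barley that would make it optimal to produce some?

38

Binding: fertilizer and seed budget. Non-binding: labor (12 unused).
Slack constraints have shadow price 0 (complementary slackness).
The binding rows give the dual system: 5·y_fertilizer + 3·y_seed budget = 54 and 6·y_fertilizer + 2·y_seed budget = 52.
Solving: y_fertilizer = 6, y_seed budget = 8.
barley enters the basis when its profit ≥ yᵀa₃ = 6·5 + 8·1 = 38.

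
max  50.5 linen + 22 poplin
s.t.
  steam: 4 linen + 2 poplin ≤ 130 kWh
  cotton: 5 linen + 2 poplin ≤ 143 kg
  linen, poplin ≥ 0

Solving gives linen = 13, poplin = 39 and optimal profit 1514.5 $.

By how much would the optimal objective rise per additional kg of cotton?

6.5

Both steam and cotton are binding at x*.
The binding rows give the dual system: 4·y_steam + 5·y_cotton = 50.5 and 2·y_steam + 2·y_cotton = 22.
This yields shadow prices y_steam = 4.5, y_cotton = 6.5.
Shadow price of cotton = 6.5.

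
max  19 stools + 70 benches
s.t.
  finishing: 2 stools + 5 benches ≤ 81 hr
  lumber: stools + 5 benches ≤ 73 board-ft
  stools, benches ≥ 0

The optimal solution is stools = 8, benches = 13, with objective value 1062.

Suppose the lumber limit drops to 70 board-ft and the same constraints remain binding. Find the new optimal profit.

1035

Check each constraint at x*: finishing 81/81 (tight); lumber 73/73 (tight).
Dual feasibility on the basic columns requires 2·y_finishing + 1·y_lumber = 19, 5·y_finishing + 5·y_lumber = 70.
→ y_finishing = 5 and y_lumber = 9.
Δz = y_lumber·Δb = 9 × (-3) = -27, so new z* = 1062 − 27 = 1035.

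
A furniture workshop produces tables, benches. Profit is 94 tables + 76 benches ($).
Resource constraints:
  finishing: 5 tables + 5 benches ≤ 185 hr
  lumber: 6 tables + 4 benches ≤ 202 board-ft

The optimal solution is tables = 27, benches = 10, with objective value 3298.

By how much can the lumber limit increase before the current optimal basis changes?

Binding constraints: finishing, lumber. The basis is B = [[5,5],[6,4]] with det -10.
Per unit increase in lumber, x* moves by d = (0.5, -0.5).
The basis stays optimal until benches reaches 0; allowable increase = 20 board-ft.

20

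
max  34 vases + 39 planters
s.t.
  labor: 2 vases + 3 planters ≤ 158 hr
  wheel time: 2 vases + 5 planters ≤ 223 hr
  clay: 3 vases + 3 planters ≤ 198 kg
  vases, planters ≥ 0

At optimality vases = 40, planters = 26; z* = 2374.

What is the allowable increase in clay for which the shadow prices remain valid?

39

Binding constraints: labor, clay. The basis is B = [[2,3],[3,3]] with det -3.
Per unit increase in clay, x* moves by d = (1, -0.6667).
The basis stays optimal until planters reaches 0; allowable increase = 39 kg.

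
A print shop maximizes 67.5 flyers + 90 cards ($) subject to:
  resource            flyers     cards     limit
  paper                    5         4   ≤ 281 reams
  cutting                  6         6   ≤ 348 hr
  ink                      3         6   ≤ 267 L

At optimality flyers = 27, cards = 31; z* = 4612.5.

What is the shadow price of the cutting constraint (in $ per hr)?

7.5

At the optimum: paper uses 259 of 281 (slack = 22); cutting uses 348 of 348 (binding); ink uses 267 of 267 (binding).
Slack constraints have shadow price 0 (complementary slackness).
From A_Bᵀ y = c: 6·y_cutting + 3·y_ink = 67.5; 6·y_cutting + 6·y_ink = 90.
Solving: y_cutting = 7.5, y_ink = 7.5.
Shadow price of cutting = 7.5.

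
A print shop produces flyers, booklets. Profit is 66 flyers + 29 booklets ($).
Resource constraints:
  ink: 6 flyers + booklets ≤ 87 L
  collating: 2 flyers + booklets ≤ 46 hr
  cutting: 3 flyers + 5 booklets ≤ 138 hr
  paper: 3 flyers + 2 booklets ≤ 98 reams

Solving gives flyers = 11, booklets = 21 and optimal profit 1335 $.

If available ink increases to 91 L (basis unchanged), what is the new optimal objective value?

Check each constraint at x*: ink 87/87 (tight); collating 43/46 (slack 3); cutting 138/138 (tight); paper 75/98 (slack 23).
Since collating, paper are not tight, their duals are 0.
Dual feasibility on the basic columns requires 6·y_ink + 3·y_cutting = 66, 1·y_ink + 5·y_cutting = 29.
This yields shadow prices y_ink = 9, y_cutting = 4.
Δz = y_ink·Δb = 9 × (4) = 36, so new z* = 1335 + 36 = 1371.

1371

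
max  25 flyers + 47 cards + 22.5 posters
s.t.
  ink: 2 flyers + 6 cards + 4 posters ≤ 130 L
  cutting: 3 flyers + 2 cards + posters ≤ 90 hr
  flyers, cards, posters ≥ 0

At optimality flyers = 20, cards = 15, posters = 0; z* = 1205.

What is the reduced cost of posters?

At the optimum: ink uses 130 of 130 (binding); cutting uses 90 of 90 (binding).
The binding rows give the dual system: 2·y_ink + 3·y_cutting = 25 and 6·y_ink + 2·y_cutting = 47.
→ y_ink = 6.5 and y_cutting = 4.
Reduced cost of posters: c₃ − yᵀa₃ = 22.5 − (6.5·4 + 4·1) = 22.5 − 30 = -7.5.

-7.5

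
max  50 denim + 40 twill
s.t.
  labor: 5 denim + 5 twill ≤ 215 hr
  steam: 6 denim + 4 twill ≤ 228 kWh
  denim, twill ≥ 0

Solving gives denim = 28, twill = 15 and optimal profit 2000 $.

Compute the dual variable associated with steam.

5

At the optimum: labor uses 215 of 215 (binding); steam uses 228 of 228 (binding).
Dual feasibility on the basic columns requires 5·y_labor + 6·y_steam = 50, 5·y_labor + 4·y_steam = 40.
→ y_labor = 4 and y_steam = 5.
Shadow price of steam = 5.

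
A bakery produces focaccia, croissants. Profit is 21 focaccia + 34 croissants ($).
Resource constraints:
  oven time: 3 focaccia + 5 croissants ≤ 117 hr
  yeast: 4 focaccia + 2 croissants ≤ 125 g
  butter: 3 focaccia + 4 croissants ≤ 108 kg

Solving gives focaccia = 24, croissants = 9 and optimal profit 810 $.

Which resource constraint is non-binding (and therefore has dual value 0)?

yeast

oven time: 117/117 (binding)
yeast: 114/125 (slack 11)
butter: 108/108 (binding)
By complementary slackness, a constraint with positive slack has shadow price 0 → yeast.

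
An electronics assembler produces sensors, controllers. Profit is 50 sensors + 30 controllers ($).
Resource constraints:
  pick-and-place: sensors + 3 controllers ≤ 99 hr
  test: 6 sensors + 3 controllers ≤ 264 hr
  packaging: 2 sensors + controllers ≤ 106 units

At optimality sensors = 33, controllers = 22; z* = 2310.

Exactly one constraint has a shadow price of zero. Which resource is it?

packaging

pick-and-place: 99/99 (binding)
test: 264/264 (binding)
packaging: 88/106 (slack 18)
By complementary slackness, a constraint with positive slack has shadow price 0 → packaging.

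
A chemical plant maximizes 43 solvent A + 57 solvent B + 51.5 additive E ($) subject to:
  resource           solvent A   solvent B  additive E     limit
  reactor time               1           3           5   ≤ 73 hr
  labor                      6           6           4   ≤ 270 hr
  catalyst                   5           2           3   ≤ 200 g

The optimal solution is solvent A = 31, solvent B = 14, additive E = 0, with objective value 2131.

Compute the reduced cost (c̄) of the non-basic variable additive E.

-7.5

Binding: reactor time and labor. Non-binding: catalyst (17 unused).
Slack constraints have shadow price 0 (complementary slackness).
Dual feasibility on the basic columns requires 1·y_reactor time + 6·y_labor = 43, 3·y_reactor time + 6·y_labor = 57.
This yields shadow prices y_reactor time = 7, y_labor = 6.
Reduced cost of additive E: c₃ − yᵀa₃ = 51.5 − (7·5 + 6·4) = 51.5 − 59 = -7.5.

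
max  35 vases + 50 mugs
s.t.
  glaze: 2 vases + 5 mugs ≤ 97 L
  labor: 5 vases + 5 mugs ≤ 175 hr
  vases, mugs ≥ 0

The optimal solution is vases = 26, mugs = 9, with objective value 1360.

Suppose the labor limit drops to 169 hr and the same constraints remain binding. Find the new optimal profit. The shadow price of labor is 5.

1330

Δb = -6, so new z* = 1360 + (5)·(-6) = 1360 − 30 = 1330.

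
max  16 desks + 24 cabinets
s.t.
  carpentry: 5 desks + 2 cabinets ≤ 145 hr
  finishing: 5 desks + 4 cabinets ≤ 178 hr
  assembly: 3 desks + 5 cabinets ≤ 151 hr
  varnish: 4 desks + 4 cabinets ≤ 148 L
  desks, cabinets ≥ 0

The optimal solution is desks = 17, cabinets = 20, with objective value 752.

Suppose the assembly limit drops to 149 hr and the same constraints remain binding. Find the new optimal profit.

Binding: assembly and varnish. Non-binding: carpentry (20 unused), finishing (13 unused).
Slack constraints have shadow price 0 (complementary slackness).
Dual feasibility on the basic columns requires 3·y_assembly + 4·y_varnish = 16, 5·y_assembly + 4·y_varnish = 24.
Solving: y_assembly = 4, y_varnish = 1.
Δz = y_assembly·Δb = 4 × (-2) = -8, so new z* = 752 − 8 = 744.

744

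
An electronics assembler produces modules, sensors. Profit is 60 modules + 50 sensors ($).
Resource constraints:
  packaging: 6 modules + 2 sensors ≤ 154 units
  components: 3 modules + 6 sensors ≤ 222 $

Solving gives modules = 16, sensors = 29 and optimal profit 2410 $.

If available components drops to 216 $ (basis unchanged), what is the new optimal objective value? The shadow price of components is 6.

Δb = -6, so new z* = 2410 + (6)·(-6) = 2410 − 36 = 2374.

2374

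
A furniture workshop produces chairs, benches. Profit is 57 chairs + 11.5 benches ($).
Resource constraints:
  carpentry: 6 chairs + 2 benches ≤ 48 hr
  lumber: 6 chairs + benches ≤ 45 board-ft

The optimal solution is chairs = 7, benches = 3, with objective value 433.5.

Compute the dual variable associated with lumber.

Check each constraint at x*: carpentry 48/48 (tight); lumber 45/45 (tight).
Dual feasibility on the basic columns requires 6·y_carpentry + 6·y_lumber = 57, 2·y_carpentry + 1·y_lumber = 11.5.
This yields shadow prices y_carpentry = 2, y_lumber = 7.5.
Shadow price of lumber = 7.5.

7.5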